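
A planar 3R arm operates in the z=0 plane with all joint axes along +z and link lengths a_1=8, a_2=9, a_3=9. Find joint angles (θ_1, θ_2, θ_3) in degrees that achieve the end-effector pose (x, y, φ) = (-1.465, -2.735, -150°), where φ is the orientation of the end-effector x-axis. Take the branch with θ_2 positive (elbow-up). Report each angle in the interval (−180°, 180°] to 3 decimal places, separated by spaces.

-60.002 135.001 135.000

wrist centre = target − a_3·(cos φ, sin φ) = (6.3292, 1.7650)
cos θ_2 = (43.1744−8²−9²)/(2·8·9) = -0.7071; θ_2 = 135.0013° (elbow-up)
β = atan2(1.7650,6.3292) = 15.5819°; ψ = atan2(6.3638,1.6359) = 75.5836°
θ_1 = β − ψ = -60.0016°
θ_3 = φ − θ_1 − θ_2 = 135.0004° (wrapped to (-180°,180°])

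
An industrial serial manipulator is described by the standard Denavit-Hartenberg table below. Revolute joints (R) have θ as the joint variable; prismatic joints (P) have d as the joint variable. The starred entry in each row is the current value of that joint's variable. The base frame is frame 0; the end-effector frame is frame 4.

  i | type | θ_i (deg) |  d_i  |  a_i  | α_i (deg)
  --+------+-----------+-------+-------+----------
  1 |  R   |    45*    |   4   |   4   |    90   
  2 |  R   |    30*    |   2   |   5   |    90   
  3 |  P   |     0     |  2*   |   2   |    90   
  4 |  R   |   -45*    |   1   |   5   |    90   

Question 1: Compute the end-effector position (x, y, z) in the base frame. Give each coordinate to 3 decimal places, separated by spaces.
9.444 8.030 10.598

after link 1: o_1 = (2.8284, 2.8284, 4.0000)
after link 2: o_2 = (7.3045, 4.4761, 6.5000)
after link 3: o_3 = (9.2364, 6.4079, 5.7679)
after link 4: o_4 = (9.4443, 8.0301, 10.5976)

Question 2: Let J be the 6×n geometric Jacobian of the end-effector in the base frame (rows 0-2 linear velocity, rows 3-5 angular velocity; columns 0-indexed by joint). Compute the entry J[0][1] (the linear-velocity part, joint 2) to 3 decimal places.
axis z_1 = (0.7071,-0.7071,0.0000); lever o_n−o_1 = (6.6159,5.2017,6.5976)
cross product → J_v[:, 1] = (-4.6652,-4.6652,8.3563)
J_ω[:, 1] = z_1
entry J[0][1] = -4.6652

-4.665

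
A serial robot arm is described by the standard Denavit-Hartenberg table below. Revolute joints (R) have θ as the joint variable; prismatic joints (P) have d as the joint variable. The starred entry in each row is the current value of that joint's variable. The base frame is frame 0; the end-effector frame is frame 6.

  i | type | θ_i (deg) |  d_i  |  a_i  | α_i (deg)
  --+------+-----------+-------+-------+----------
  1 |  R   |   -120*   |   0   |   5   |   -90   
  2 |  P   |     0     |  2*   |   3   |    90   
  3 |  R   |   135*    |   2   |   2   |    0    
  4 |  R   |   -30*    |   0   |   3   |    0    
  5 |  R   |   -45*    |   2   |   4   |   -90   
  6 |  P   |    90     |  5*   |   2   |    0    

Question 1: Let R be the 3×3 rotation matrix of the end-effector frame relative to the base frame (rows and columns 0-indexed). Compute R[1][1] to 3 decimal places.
0.866

End-effector y-axis (col 1 of R) = (-0.5000,0.8660,-0.0000)
R[1][1] = 0.8660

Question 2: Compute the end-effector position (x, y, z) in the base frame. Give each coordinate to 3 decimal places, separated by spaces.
8.892 -9.151 2.000

after link 1: o_1 = (-2.5000, -4.3301, 0.0000)
after link 2: o_2 = (-2.2679, -7.9282, 0.0000)
after link 3: o_3 = (-0.3361, -7.4106, 2.0000)
after link 4: o_4 = (2.5617, -8.1870, 2.0000)
after link 5: o_5 = (4.5617, -11.6511, 4.0000)
after link 6: o_6 = (8.8918, -9.1511, 2.0000)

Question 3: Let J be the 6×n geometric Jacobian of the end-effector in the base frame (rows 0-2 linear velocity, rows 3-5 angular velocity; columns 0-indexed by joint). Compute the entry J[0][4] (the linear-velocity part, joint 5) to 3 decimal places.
axis z_4 = (0.0000,0.0000,1.0000); lever o_n−o_4 = (6.3301,-0.9641,0.0000)
cross product → J_v[:, 4] = (0.9641,6.3301,-0.0000)
J_ω[:, 4] = z_4
entry J[0][4] = 0.9641

0.964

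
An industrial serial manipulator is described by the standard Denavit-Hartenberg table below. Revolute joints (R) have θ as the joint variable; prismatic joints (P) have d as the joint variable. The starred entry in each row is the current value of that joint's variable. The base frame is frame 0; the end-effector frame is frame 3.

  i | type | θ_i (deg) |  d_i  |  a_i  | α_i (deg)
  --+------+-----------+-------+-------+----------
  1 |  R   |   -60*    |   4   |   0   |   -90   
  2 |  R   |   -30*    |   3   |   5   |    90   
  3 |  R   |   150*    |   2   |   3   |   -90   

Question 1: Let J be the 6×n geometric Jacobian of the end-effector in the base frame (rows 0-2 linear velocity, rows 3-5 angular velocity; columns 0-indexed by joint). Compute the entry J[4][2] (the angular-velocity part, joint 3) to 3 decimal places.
0.433

axis z_2 = (-0.2500,0.4330,0.8660); lever o_n−o_2 = (-0.3260,3.5646,0.4330)
cross product → J_v[:, 2] = (-2.8995,-0.1740,-0.7500)
J_ω[:, 2] = z_2
entry J[4][2] = 0.4330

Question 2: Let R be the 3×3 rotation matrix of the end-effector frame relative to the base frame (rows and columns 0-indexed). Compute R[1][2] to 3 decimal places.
-0.058

End-effector z-axis (col 2 of R) = (-0.9665,-0.0580,-0.2500)
R[1][2] = -0.0580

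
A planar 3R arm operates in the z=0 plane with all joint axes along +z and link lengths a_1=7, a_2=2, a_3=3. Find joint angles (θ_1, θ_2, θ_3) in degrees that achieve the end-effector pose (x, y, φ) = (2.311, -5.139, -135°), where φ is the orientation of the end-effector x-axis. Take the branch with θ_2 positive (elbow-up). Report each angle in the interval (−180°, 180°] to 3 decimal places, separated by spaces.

wrist centre = target − a_3·(cos φ, sin φ) = (4.4323, -3.0177)
cos θ_2 = (28.7519−7²−2²)/(2·7·2) = -0.8660; θ_2 = 149.9977° (elbow-up)
β = atan2(-3.0177,4.4323) = -34.2484°; ψ = atan2(1.0001,5.2680) = 10.7491°
θ_1 = β − ψ = -44.9975°
θ_3 = φ − θ_1 − θ_2 = 119.9998° (wrapped to (-180°,180°])

-44.997 149.998 120.000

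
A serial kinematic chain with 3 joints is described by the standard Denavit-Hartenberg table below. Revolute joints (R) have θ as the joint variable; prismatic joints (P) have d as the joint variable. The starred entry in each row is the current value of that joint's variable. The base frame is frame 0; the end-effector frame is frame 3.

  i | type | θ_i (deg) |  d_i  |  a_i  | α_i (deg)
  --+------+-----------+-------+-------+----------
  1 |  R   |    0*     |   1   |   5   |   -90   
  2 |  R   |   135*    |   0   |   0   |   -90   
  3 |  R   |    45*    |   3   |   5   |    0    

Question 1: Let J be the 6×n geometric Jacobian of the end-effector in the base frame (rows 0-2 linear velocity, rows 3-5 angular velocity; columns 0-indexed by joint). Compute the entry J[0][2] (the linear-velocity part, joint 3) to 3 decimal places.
2.500

axis z_2 = (-0.7071,0.0000,0.7071); lever o_n−o_2 = (-4.6213,-3.5355,-0.3787)
cross product → J_v[:, 2] = (2.5000,-3.5355,2.5000)
J_ω[:, 2] = z_2
entry J[0][2] = 2.5000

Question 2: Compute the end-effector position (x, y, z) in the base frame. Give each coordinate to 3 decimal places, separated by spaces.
0.379 -3.536 0.621

after link 1: o_1 = (5.0000, 0.0000, 1.0000)
after link 2: o_2 = (5.0000, 0.0000, 1.0000)
after link 3: o_3 = (0.3787, -3.5355, 0.6213)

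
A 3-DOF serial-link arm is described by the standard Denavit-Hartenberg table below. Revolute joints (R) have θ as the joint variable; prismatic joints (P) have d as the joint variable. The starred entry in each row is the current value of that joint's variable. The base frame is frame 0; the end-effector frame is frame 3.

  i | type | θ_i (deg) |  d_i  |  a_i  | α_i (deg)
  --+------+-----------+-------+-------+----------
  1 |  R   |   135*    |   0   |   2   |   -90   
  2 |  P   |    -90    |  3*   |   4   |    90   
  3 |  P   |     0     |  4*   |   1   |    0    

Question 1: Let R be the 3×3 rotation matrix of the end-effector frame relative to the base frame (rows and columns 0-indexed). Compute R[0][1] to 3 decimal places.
End-effector y-axis (col 1 of R) = (-0.7071,-0.7071,0.0000)
R[0][1] = -0.7071

-0.707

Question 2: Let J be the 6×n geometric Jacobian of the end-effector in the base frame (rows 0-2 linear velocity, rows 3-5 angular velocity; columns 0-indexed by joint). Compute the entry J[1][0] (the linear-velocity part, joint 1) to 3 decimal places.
-0.707

axis z_0 = ẑ; lever o_n−o_0 = (-0.7071,-3.5355,5.0000)
cross product → J_v[:, 0] = (3.5355,-0.7071,0.0000)
J_ω[:, 0] = z_0
entry J[1][0] = -0.7071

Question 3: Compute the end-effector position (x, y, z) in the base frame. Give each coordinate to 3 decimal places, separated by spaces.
after link 1: o_1 = (-1.4142, 1.4142, 0.0000)
after link 2: o_2 = (-3.5355, -0.7071, 4.0000)
after link 3: o_3 = (-0.7071, -3.5355, 5.0000)

-0.707 -3.536 5.000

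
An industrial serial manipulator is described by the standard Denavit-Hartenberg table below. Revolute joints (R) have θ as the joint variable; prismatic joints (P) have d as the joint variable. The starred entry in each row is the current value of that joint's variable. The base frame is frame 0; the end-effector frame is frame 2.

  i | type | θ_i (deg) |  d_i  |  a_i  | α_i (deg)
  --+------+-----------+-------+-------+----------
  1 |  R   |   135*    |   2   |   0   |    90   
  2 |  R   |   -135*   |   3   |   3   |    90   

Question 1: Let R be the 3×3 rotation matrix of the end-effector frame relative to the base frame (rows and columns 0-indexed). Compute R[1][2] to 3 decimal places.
End-effector z-axis (col 2 of R) = (0.5000,-0.5000,0.7071)
R[1][2] = -0.5000

-0.500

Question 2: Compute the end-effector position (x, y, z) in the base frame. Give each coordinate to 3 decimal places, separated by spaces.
after link 1: o_1 = (0.0000, 0.0000, 2.0000)
after link 2: o_2 = (3.6213, 0.6213, -0.1213)

3.621 0.621 -0.121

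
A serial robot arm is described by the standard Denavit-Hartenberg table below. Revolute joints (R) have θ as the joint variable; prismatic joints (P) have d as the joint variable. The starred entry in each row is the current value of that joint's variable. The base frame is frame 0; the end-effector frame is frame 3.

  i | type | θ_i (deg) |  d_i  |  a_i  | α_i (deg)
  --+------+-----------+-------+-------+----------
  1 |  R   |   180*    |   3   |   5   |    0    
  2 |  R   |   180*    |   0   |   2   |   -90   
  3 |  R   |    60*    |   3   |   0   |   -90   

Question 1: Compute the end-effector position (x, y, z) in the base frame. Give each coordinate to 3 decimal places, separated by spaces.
after link 1: o_1 = (-5.0000, 0.0000, 3.0000)
after link 2: o_2 = (-3.0000, 0.0000, 3.0000)
after link 3: o_3 = (-3.0000, 3.0000, 3.0000)

-3.000 3.000 3.000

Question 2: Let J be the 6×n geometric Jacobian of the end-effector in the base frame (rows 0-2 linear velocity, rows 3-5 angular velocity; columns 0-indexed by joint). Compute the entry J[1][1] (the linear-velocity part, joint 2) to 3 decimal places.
2.000

axis z_1 = (0.0000,0.0000,1.0000); lever o_n−o_1 = (2.0000,3.0000,0.0000)
cross product → J_v[:, 1] = (-3.0000,2.0000,0.0000)
J_ω[:, 1] = z_1
entry J[1][1] = 2.0000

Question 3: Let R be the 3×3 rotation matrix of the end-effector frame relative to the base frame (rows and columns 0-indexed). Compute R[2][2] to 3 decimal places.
-0.500

End-effector z-axis (col 2 of R) = (-0.8660,0.0000,-0.5000)
R[2][2] = -0.5000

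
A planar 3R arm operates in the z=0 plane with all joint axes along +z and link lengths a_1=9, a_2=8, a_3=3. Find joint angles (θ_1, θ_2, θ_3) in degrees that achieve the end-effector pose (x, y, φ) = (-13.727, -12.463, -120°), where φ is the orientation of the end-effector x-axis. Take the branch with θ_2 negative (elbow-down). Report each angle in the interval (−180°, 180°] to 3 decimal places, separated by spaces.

-119.997 -45.004 45.001

wrist centre = target − a_3·(cos φ, sin φ) = (-12.2270, -9.8649)
cos θ_2 = (246.8163−9²−8²)/(2·9·8) = 0.7071; θ_2 = -45.0040° (elbow-down)
β = atan2(-9.8649,-12.2270) = -141.1029°; ψ = atan2(-5.6573,14.6565) = -21.1061°
θ_1 = β − ψ = -119.9968°
θ_3 = φ − θ_1 − θ_2 = 45.0008° (wrapped to (-180°,180°])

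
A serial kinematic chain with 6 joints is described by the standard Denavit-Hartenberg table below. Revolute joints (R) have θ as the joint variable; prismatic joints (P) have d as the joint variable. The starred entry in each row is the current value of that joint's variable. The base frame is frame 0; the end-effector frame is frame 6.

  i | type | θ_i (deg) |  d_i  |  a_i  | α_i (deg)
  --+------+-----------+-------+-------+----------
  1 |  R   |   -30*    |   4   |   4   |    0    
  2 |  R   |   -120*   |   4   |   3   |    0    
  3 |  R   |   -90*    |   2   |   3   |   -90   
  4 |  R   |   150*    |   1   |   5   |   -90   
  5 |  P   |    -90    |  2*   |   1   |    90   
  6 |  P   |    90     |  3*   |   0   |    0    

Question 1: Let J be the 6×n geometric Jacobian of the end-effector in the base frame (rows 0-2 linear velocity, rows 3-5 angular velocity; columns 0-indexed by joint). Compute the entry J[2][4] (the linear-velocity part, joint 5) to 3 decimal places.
prismatic axis z_4 = (0.2500,-0.4330,0.8660)
J_v[:, 4] = z_4; J_ω[:, 4] = (0,0,0)
entry J[2][4] = 0.8660

0.866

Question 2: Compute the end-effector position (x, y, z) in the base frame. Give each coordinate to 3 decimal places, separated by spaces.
after link 1: o_1 = (3.4641, -2.0000, 4.0000)
after link 2: o_2 = (0.8660, -3.5000, 8.0000)
after link 3: o_3 = (-0.6340, -0.9019, 10.0000)
after link 4: o_4 = (0.6651, -5.1519, 7.5000)
after link 5: o_5 = (0.2990, -6.5179, 9.2321)
after link 6: o_6 = (-1.0000, -4.2679, 10.7321)

-1.000 -4.268 10.732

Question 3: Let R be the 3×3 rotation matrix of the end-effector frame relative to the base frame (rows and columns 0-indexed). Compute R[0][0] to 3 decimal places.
End-effector x-axis (col 0 of R) = (0.2500,-0.4330,0.8660)
R[0][0] = 0.2500

0.250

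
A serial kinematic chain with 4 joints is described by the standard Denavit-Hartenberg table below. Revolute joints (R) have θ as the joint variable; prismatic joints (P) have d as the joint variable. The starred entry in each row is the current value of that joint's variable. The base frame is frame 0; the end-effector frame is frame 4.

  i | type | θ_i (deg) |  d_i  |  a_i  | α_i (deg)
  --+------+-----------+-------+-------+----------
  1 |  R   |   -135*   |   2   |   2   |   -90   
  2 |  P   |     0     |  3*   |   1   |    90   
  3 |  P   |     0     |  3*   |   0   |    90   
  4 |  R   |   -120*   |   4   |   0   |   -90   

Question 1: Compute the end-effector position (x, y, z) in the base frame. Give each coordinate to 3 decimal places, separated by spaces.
-2.828 -1.414 5.000

after link 1: o_1 = (-1.4142, -1.4142, 2.0000)
after link 2: o_2 = (0.0000, -4.2426, 2.0000)
after link 3: o_3 = (0.0000, -4.2426, 5.0000)
after link 4: o_4 = (-2.8284, -1.4142, 5.0000)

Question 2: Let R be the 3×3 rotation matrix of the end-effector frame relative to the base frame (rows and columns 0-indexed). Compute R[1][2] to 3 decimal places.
-0.612

End-effector z-axis (col 2 of R) = (-0.6124,-0.6124,-0.5000)
R[1][2] = -0.6124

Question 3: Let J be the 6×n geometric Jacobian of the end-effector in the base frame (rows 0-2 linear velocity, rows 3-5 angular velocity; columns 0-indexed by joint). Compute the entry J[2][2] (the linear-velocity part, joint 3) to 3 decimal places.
prismatic axis z_2 = (0.0000,0.0000,1.0000)
J_v[:, 2] = z_2; J_ω[:, 2] = (0,0,0)
entry J[2][2] = 1.0000

1.000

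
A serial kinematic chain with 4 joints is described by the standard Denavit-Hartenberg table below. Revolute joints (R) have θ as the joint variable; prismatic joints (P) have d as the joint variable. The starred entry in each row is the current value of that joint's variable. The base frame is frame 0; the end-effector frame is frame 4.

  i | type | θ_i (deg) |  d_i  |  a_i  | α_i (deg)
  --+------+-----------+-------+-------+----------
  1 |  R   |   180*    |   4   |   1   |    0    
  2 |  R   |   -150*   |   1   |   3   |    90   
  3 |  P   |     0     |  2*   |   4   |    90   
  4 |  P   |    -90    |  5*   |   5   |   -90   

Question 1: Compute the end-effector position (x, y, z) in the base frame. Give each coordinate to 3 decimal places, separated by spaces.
3.562 6.098 -0.000

after link 1: o_1 = (-1.0000, 0.0000, 4.0000)
after link 2: o_2 = (1.5981, 1.5000, 5.0000)
after link 3: o_3 = (6.0622, 1.7679, 5.0000)
after link 4: o_4 = (3.5622, 6.0981, -0.0000)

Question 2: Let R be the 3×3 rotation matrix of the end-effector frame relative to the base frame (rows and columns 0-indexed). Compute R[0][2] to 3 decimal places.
0.866

End-effector z-axis (col 2 of R) = (0.8660,0.5000,-0.0000)
R[0][2] = 0.8660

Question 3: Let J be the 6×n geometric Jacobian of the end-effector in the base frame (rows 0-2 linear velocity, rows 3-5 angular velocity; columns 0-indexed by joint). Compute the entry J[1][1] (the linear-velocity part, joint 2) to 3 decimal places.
4.562

axis z_1 = (0.0000,0.0000,1.0000); lever o_n−o_1 = (4.5622,6.0981,-4.0000)
cross product → J_v[:, 1] = (-6.0981,4.5622,0.0000)
J_ω[:, 1] = z_1
entry J[1][1] = 4.5622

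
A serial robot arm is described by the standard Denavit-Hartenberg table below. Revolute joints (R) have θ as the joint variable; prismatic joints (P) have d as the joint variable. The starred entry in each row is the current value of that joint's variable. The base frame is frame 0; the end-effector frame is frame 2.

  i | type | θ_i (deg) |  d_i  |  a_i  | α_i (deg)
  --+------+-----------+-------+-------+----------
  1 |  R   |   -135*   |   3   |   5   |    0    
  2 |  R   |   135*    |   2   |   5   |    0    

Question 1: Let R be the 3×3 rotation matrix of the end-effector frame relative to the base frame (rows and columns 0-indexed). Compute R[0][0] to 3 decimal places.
End-effector x-axis (col 0 of R) = (1.0000,0.0000,0.0000)
R[0][0] = 1.0000

1.000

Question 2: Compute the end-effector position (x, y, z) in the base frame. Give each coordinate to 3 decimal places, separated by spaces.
1.464 -3.536 5.000

after link 1: o_1 = (-3.5355, -3.5355, 3.0000)
after link 2: o_2 = (1.4645, -3.5355, 5.0000)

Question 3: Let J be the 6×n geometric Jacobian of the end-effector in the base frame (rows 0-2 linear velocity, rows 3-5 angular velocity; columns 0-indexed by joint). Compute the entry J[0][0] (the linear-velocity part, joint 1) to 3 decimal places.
3.536

axis z_0 = ẑ; lever o_n−o_0 = (1.4645,-3.5355,5.0000)
cross product → J_v[:, 0] = (3.5355,1.4645,-0.0000)
J_ω[:, 0] = z_0
entry J[0][0] = 3.5355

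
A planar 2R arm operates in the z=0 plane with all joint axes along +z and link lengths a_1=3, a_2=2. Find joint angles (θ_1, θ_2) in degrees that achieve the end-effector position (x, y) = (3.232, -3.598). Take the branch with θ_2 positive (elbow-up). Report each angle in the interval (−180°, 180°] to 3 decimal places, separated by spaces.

cos θ_2 = (23.3914−3²−2²)/(2·3·2) = 0.8660; θ_2 = 30.0084° (elbow-up)
β = atan2(-3.5980,3.2320) = -48.0674°; ψ = atan2(1.0003,4.7319) = 11.9358°
θ_1 = β − ψ = -60.0031°

-60.003 30.008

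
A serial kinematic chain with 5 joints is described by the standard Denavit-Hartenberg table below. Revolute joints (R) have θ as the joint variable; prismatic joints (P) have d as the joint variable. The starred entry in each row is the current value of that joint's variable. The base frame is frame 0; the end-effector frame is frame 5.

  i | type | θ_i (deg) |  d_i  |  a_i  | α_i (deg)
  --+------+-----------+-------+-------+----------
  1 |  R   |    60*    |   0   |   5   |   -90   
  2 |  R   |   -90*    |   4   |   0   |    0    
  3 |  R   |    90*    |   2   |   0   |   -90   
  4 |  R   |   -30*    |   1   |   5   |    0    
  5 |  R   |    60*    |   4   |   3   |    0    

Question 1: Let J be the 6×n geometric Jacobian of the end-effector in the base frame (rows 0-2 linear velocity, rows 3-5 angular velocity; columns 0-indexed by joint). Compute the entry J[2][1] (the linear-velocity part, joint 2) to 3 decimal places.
axis z_1 = (-0.8660,0.5000,0.0000); lever o_n−o_1 = (-2.5981,9.5000,-5.0000)
cross product → J_v[:, 1] = (-2.5000,-4.3301,-6.9282)
J_ω[:, 1] = z_1
entry J[2][1] = -6.9282

-6.928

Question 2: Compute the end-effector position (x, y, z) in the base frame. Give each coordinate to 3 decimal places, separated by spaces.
-0.098 13.830 -5.000

after link 1: o_1 = (2.5000, 4.3301, 0.0000)
after link 2: o_2 = (-0.9641, 6.3301, 0.0000)
after link 3: o_3 = (-2.6962, 7.3301, 0.0000)
after link 4: o_4 = (-2.6962, 12.3301, -1.0000)
after link 5: o_5 = (-0.0981, 13.8301, -5.0000)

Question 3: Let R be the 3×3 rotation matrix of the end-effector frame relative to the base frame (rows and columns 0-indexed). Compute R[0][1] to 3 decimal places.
End-effector y-axis (col 1 of R) = (0.5000,-0.8660,-0.0000)
R[0][1] = 0.5000

0.500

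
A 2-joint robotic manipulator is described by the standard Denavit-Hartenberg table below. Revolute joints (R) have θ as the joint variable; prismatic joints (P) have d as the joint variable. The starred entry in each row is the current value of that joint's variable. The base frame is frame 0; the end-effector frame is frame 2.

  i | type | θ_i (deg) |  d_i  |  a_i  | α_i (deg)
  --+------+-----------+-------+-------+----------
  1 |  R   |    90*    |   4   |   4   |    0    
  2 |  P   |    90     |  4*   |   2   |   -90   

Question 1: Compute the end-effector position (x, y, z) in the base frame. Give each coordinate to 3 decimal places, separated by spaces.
-2.000 4.000 8.000

after link 1: o_1 = (0.0000, 4.0000, 4.0000)
after link 2: o_2 = (-2.0000, 4.0000, 8.0000)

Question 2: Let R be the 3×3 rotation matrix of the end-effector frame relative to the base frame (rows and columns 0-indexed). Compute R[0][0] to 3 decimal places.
End-effector x-axis (col 0 of R) = (-1.0000,0.0000,0.0000)
R[0][0] = -1.0000

-1.000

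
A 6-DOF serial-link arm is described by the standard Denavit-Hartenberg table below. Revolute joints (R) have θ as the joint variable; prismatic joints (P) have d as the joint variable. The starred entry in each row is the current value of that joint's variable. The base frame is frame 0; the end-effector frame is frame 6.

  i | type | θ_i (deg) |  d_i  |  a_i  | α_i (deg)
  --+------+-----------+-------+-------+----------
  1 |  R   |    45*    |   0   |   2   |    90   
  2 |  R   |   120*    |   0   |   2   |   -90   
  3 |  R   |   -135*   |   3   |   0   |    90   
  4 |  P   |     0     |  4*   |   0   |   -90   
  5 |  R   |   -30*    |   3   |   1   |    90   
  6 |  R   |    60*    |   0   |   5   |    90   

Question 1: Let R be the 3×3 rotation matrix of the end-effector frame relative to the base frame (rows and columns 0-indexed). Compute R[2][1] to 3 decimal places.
-0.224

End-effector y-axis (col 1 of R) = (-0.5915,0.7745,-0.2241)
R[2][1] = -0.2241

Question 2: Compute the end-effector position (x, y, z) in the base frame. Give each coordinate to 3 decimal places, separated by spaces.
after link 1: o_1 = (1.4142, 1.4142, 0.0000)
after link 2: o_2 = (0.7071, 0.7071, 1.7321)
after link 3: o_3 = (-1.1300, -1.1300, 0.2321)
after link 4: o_4 = (-2.1300, 1.8700, -2.2174)
after link 5: o_5 = (-3.4426, 0.1914, -4.5540)
after link 6: o_6 = (-4.7830, -2.0641, -8.8103)

-4.783 -2.064 -8.810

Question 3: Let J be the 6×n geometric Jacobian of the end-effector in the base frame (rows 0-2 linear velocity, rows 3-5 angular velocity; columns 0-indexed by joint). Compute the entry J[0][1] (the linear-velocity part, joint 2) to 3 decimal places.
6.230

axis z_1 = (0.7071,-0.7071,0.0000); lever o_n−o_1 = (-6.1972,-3.4783,-8.8103)
cross product → J_v[:, 1] = (6.2298,6.2298,-6.8416)
J_ω[:, 1] = z_1
entry J[0][1] = 6.2298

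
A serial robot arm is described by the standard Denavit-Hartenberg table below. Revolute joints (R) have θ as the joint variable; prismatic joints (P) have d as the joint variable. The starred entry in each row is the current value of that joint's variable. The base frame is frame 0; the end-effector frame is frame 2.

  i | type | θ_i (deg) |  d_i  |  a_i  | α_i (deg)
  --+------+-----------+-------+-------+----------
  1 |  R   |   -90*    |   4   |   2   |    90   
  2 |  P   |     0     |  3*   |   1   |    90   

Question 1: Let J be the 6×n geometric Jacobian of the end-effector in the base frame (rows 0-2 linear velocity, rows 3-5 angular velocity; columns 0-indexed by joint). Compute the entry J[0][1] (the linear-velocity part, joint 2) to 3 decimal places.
-1.000

prismatic axis z_1 = (-1.0000,-0.0000,0.0000)
J_v[:, 1] = z_1; J_ω[:, 1] = (0,0,0)
entry J[0][1] = -1.0000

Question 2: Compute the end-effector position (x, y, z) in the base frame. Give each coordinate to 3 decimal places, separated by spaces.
-3.000 -3.000 4.000

after link 1: o_1 = (0.0000, -2.0000, 4.0000)
after link 2: o_2 = (-3.0000, -3.0000, 4.0000)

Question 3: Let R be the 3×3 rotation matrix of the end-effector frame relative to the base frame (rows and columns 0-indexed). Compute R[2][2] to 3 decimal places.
-1.000

End-effector z-axis (col 2 of R) = (-0.0000,-0.0000,-1.0000)
R[2][2] = -1.0000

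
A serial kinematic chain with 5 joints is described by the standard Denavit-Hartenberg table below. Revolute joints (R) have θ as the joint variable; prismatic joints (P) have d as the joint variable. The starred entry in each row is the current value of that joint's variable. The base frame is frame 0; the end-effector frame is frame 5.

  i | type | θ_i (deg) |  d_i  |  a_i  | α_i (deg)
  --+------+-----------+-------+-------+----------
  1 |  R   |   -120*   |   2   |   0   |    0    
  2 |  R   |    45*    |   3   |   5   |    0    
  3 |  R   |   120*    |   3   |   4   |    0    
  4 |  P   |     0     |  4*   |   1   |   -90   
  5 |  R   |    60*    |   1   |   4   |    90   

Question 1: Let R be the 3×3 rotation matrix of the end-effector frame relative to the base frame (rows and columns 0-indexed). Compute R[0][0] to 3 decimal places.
End-effector x-axis (col 0 of R) = (0.3536,0.3536,-0.8660)
R[0][0] = 0.3536

0.354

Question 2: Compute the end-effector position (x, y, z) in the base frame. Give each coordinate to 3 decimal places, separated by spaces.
after link 1: o_1 = (0.0000, 0.0000, 2.0000)
after link 2: o_2 = (1.2941, -4.8296, 5.0000)
after link 3: o_3 = (4.1225, -2.0012, 8.0000)
after link 4: o_4 = (4.8296, -1.2941, 12.0000)
after link 5: o_5 = (5.5367, 0.8272, 8.5359)

5.537 0.827 8.536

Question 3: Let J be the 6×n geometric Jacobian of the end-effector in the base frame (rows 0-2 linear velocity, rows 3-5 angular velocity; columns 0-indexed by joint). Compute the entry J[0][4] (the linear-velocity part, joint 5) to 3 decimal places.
-2.449

axis z_4 = (-0.7071,0.7071,0.0000); lever o_n−o_4 = (0.7071,2.1213,-3.4641)
cross product → J_v[:, 4] = (-2.4495,-2.4495,-2.0000)
J_ω[:, 4] = z_4
entry J[0][4] = -2.4495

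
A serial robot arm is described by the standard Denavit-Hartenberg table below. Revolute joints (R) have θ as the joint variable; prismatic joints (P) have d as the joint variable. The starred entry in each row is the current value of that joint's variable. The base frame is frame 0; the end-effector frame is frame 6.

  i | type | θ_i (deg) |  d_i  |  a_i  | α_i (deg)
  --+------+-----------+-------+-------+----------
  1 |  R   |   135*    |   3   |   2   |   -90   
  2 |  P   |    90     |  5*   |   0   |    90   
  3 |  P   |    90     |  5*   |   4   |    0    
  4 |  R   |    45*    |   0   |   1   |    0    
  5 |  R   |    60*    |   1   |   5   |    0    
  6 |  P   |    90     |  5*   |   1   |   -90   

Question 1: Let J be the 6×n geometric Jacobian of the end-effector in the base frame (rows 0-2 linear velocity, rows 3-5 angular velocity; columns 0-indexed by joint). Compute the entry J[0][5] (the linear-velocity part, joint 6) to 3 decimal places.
prismatic axis z_5 = (-0.7071,0.7071,0.0000)
J_v[:, 5] = z_5; J_ω[:, 5] = (0,0,0)
entry J[0][5] = -0.7071

-0.707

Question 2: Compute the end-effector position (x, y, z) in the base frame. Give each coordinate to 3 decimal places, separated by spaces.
-14.458 3.927 8.278

after link 1: o_1 = (-1.4142, 1.4142, 3.0000)
after link 2: o_2 = (-4.9497, -2.1213, 3.0000)
after link 3: o_3 = (-11.3137, -1.4142, 3.0000)
after link 4: o_4 = (-11.8137, -1.9142, 3.7071)
after link 5: o_5 = (-11.6058, -0.2920, 8.5367)
after link 6: o_6 = (-14.4583, 3.9265, 8.2779)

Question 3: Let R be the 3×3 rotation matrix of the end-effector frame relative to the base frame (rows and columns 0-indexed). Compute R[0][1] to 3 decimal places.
End-effector y-axis (col 1 of R) = (0.7071,-0.7071,-0.0000)
R[0][1] = 0.7071

0.707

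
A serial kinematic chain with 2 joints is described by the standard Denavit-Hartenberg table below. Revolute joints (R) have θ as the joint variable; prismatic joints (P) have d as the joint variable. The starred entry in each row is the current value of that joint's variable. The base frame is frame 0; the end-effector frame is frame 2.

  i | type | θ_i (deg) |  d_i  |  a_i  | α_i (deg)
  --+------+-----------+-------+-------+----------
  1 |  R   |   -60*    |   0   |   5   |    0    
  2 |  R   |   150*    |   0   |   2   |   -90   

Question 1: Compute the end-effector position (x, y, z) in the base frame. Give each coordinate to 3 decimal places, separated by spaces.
2.500 -2.330 0.000

after link 1: o_1 = (2.5000, -4.3301, 0.0000)
after link 2: o_2 = (2.5000, -2.3301, 0.0000)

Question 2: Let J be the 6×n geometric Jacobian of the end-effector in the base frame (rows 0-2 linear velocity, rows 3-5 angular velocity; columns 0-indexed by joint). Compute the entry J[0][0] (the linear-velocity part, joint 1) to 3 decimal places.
2.330

axis z_0 = ẑ; lever o_n−o_0 = (2.5000,-2.3301,0.0000)
cross product → J_v[:, 0] = (2.3301,2.5000,-0.0000)
J_ω[:, 0] = z_0
entry J[0][0] = 2.3301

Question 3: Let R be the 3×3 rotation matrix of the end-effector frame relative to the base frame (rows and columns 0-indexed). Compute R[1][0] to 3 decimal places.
End-effector x-axis (col 0 of R) = (-0.0000,1.0000,0.0000)
R[1][0] = 1.0000

1.000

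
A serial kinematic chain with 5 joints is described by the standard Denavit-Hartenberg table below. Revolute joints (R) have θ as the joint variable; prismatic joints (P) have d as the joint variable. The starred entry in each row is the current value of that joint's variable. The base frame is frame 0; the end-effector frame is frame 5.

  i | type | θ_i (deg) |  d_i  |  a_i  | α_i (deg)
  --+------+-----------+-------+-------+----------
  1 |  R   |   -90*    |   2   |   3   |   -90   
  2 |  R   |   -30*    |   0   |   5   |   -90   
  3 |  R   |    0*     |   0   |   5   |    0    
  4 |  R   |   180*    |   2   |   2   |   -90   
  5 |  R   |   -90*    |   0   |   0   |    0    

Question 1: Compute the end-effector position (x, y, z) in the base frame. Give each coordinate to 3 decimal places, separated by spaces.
after link 1: o_1 = (0.0000, -3.0000, 2.0000)
after link 2: o_2 = (0.0000, -7.3301, 4.5000)
after link 3: o_3 = (0.0000, -11.6603, 7.0000)
after link 4: o_4 = (0.0000, -10.9282, 4.2679)
after link 5: o_5 = (0.0000, -10.9282, 4.2679)

0.000 -10.928 4.268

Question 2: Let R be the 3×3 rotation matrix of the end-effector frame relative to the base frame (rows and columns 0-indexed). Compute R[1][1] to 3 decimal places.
End-effector y-axis (col 1 of R) = (-0.0000,0.8660,-0.5000)
R[1][1] = 0.8660

0.866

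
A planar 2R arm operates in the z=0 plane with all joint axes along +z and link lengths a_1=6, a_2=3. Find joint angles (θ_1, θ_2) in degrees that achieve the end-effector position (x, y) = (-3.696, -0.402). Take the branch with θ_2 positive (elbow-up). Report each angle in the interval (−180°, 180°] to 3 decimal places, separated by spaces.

cos θ_2 = (13.8220−6²−3²)/(2·6·3) = -0.8661; θ_2 = 150.0034° (elbow-up)
β = atan2(-0.4020,-3.6960) = -173.7926°; ψ = atan2(1.4998,3.4018) = 23.7924°
θ_1 = β − ψ = -197.5849°

162.415 150.003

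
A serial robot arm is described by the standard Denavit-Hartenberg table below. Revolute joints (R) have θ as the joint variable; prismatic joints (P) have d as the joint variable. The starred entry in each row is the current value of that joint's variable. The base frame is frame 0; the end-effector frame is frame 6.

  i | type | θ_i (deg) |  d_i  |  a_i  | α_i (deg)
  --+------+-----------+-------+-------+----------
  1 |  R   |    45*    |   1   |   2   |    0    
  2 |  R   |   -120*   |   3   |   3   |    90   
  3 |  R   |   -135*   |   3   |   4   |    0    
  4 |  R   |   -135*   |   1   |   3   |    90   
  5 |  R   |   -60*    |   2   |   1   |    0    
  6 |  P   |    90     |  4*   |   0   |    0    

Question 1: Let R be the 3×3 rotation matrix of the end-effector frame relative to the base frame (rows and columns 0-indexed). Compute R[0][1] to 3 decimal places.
-0.837

End-effector y-axis (col 1 of R) = (-0.8365,-0.2241,-0.5000)
R[0][1] = -0.8365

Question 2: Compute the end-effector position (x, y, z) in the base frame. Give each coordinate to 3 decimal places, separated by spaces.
-0.016 -5.358 4.672

after link 1: o_1 = (1.4142, 1.4142, 1.0000)
after link 2: o_2 = (2.1907, -1.4836, 4.0000)
after link 3: o_3 = (-1.4392, 0.4720, 1.1716)
after link 4: o_4 = (-2.4051, 0.2132, 4.1716)
after link 5: o_5 = (-1.0509, -1.4945, 4.6716)
after link 6: o_6 = (-0.0157, -5.3582, 4.6716)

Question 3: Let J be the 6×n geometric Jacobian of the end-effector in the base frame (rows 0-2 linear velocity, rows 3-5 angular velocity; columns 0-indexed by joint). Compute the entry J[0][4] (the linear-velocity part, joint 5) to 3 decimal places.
-0.483

axis z_4 = (0.2588,-0.9659,0.0000); lever o_n−o_4 = (2.3894,-5.5714,0.5000)
cross product → J_v[:, 4] = (-0.4830,-0.1294,0.8660)
J_ω[:, 4] = z_4
entry J[0][4] = -0.4830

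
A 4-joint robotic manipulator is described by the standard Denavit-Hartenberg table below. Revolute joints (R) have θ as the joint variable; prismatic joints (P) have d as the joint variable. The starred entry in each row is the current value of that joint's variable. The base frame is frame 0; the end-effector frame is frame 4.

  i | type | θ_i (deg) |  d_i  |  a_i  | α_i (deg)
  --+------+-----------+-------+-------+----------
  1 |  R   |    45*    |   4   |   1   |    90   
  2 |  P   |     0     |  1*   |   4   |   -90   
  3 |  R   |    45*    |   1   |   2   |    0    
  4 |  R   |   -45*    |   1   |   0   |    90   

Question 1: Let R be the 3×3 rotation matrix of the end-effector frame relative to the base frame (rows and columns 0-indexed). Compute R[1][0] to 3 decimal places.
0.707

End-effector x-axis (col 0 of R) = (0.7071,0.7071,0.0000)
R[1][0] = 0.7071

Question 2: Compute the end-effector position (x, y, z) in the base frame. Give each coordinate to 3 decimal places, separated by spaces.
4.243 4.828 6.000

after link 1: o_1 = (0.7071, 0.7071, 4.0000)
after link 2: o_2 = (4.2426, 2.8284, 4.0000)
after link 3: o_3 = (4.2426, 4.8284, 5.0000)
after link 4: o_4 = (4.2426, 4.8284, 6.0000)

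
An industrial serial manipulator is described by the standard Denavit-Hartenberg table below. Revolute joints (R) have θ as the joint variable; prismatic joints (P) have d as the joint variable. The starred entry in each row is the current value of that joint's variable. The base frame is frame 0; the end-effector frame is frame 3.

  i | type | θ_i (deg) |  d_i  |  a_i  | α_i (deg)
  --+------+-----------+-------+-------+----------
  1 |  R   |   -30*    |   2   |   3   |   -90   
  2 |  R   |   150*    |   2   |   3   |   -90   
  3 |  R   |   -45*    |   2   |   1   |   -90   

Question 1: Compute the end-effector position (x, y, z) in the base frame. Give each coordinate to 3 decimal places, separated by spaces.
after link 1: o_1 = (2.5981, -1.5000, 2.0000)
after link 2: o_2 = (1.3481, 1.5311, 0.5000)
after link 3: o_3 = (0.3053, 2.9496, 1.8785)

0.305 2.950 1.878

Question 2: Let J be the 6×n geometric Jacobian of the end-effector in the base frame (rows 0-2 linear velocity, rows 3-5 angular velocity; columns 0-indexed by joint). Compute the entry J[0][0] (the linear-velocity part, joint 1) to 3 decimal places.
-2.950

axis z_0 = ẑ; lever o_n−o_0 = (0.3053,2.9496,1.8785)
cross product → J_v[:, 0] = (-2.9496,0.3053,0.0000)
J_ω[:, 0] = z_0
entry J[0][0] = -2.9496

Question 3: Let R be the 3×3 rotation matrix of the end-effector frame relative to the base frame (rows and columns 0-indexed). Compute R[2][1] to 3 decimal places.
-0.866

End-effector y-axis (col 1 of R) = (0.4330,-0.2500,-0.8660)
R[2][1] = -0.8660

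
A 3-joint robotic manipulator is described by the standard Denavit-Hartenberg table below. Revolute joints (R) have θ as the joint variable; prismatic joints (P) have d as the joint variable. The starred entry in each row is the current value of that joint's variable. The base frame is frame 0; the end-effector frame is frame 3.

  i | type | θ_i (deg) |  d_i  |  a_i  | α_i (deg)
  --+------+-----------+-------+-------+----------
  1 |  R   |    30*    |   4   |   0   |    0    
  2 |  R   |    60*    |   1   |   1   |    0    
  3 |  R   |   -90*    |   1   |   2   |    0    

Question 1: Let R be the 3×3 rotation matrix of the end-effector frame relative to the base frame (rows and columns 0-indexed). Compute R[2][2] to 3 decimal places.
1.000

End-effector z-axis (col 2 of R) = (0.0000,0.0000,1.0000)
R[2][2] = 1.0000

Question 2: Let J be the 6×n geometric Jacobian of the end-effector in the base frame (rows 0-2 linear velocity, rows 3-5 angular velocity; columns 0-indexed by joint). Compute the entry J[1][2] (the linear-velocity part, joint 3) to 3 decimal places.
axis z_2 = (0.0000,0.0000,1.0000); lever o_n−o_2 = (2.0000,-0.0000,1.0000)
cross product → J_v[:, 2] = (0.0000,2.0000,-0.0000)
J_ω[:, 2] = z_2
entry J[1][2] = 2.0000

2.000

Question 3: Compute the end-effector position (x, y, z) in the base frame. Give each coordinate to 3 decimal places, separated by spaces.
2.000 1.000 6.000

after link 1: o_1 = (0.0000, 0.0000, 4.0000)
after link 2: o_2 = (0.0000, 1.0000, 5.0000)
after link 3: o_3 = (2.0000, 1.0000, 6.0000)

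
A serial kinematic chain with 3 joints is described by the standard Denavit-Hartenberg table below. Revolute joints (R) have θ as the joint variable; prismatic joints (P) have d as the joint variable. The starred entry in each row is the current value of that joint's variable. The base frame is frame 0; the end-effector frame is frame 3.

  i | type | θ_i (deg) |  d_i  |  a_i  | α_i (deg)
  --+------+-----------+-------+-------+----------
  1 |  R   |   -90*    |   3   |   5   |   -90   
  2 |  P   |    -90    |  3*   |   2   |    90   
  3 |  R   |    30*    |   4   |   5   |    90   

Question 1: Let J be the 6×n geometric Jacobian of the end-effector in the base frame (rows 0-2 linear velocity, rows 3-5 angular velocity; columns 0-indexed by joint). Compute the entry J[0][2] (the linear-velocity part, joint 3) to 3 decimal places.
4.330

axis z_2 = (-0.0000,1.0000,0.0000); lever o_n−o_2 = (2.5000,4.0000,4.3301)
cross product → J_v[:, 2] = (4.3301,0.0000,-2.5000)
J_ω[:, 2] = z_2
entry J[0][2] = 4.3301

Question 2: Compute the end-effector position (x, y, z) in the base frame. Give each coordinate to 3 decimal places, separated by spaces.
after link 1: o_1 = (0.0000, -5.0000, 3.0000)
after link 2: o_2 = (3.0000, -5.0000, 5.0000)
after link 3: o_3 = (5.5000, -1.0000, 9.3301)

5.500 -1.000 9.330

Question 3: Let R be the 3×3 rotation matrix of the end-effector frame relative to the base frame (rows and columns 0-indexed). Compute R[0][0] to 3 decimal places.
End-effector x-axis (col 0 of R) = (0.5000,-0.0000,0.8660)
R[0][0] = 0.5000

0.500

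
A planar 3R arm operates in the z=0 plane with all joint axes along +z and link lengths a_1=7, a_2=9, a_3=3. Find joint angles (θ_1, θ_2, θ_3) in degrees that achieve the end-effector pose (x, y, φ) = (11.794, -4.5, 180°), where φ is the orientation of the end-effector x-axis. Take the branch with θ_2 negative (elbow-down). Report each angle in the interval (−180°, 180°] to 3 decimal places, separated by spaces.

0.003 -30.006 -149.997

wrist centre = target − a_3·(cos φ, sin φ) = (14.7940, -4.5000)
cos θ_2 = (239.1124−7²−9²)/(2·7·9) = 0.8660; θ_2 = -30.0062° (elbow-down)
β = atan2(-4.5000,14.7940) = -16.9186°; ψ = atan2(-4.5008,14.7937) = -16.9218°
θ_1 = β − ψ = 0.0032°
θ_3 = φ − θ_1 − θ_2 = -149.9971° (wrapped to (-180°,180°])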